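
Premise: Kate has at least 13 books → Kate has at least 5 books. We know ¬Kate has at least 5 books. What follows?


Modus tollens: P → Q, ¬Q ⊢ ¬P
P: Kate has at least 13 books
Q: Kate has at least 5 books
We have P → Q and Q is false.
By modus tollens, P must be false.

It is not the case that Kate has at least 13 books


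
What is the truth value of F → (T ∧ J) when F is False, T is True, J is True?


F = False, T = True, J = True
Step 1: T ∧ J = True AND True = True
Step 2: F → (True): false only when F=True and consequent=False.
Result: True

True


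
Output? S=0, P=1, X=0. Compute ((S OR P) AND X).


S OR P = 0|1 = 1
1 AND 0 = 0

0


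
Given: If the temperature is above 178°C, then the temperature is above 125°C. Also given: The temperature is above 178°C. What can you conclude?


Modus ponens: P → Q, P ⊢ Q
P: the temperature is above 178°C
Q: the temperature is above 125°C
We have P → Q and P is true.
By modus ponens, Q must be true.

The temperature is above 125°C


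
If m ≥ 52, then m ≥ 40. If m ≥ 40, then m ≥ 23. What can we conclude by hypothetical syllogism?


Hypothetical syllogism: P → Q, Q → R ⊢ P → R
Premise 1: m ≥ 52 → m ≥ 40
Premise 2: m ≥ 40 → m ≥ 23
Chain the implications: the middle term (m ≥ 40) links the two.
Conclusion: If m ≥ 52, then m ≥ 23.

If m ≥ 52, then m ≥ 23.


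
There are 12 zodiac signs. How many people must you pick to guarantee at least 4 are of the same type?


Pigeonhole: to guarantee k in one of n categories, need (k-1)×n + 1.
k = 4, n = 12
Minimum = (4-1) × 12 + 1 = 3 × 12 + 1

37


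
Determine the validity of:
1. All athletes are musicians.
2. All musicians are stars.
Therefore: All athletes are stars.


Premise 1: All athletes are musicians.
Premise 2: All musicians are stars.
Conclusion: All athletes are stars.
Barbara syllogism (AAA-1): All A are B, All B are C → All A are C.
Middle term (musicians) distributed in premise 2.

Valid


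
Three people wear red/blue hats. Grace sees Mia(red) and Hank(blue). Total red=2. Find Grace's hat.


Total red = 2, seen red = 1
Own red = 2 - 1 = 1
Grace's hat is red.

red


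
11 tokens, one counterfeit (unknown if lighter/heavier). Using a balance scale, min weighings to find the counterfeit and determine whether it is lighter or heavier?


Let n = 11. 22 possibilities (n tokens × lighter/heavier); each weighing has 3 outcomes.
Bound for k weighings: say the first weighing puts j tokens on each pan. If it tips, the 2j weighed tokens remain suspects (each with a known direction) and k-1 weighings give 3^(k-1) outcomes; 3^(k-1) is odd, so 2j ≤ 3^(k-1) - 1. If it balances, the n - 2j unweighed tokens remain with direction unknown: 2(n - 2j) ≤ 3^(k-1) - 1 by the same parity argument. Adding, n ≤ (3^(k-1) - 1) + (3^(k-1) - 1)/2 = (3^k - 3)/2, and the classical three-group strategy achieves this (3 tokens in 2 weighings, 12 in 3, 39 in 4, 120 in 5).
So we need the smallest k with (3^k - 3)/2 ≥ 11.
k = 2: (3^2 - 3)/2 = 3 < 11 ✗
k = 3: (3^3 - 3)/2 = 12 ≥ 11 ✓

3


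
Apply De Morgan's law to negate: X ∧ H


De Morgan's law: ¬(P ∧ Q) ≡ ¬P ∨ ¬Q
¬(X ∧ H) = ¬X ∨ ¬H

¬X ∨ ¬H


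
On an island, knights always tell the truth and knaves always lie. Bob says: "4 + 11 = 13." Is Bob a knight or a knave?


Statement: "4 + 11 = 13."
Actual: 4 + 11 = 15
Claimed: 13
Statement is FALSE → Bob lies → Knave

Knave


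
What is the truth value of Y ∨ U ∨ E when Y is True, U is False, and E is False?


Y = True, U = False, E = False
Step 1: Y ∨ U = True OR False = True
Step 2: True ∨ E = True OR False = True
OR is true when at least one operand is true.

True


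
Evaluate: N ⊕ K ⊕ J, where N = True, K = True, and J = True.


N = True, K = True, J = True
Step 1: N ⊕ K = True XOR True = False
Step 2: False ⊕ J = False XOR True = True
XOR is true when an odd number of operands are true.

True


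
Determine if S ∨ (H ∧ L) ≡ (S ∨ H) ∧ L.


Expression 1: S ∨ (H ∧ L)
Expression 2: (S ∨ H) ∧ L
Truth table (S H L | Expr1 Expr2):
  T T T |   T     T
  T T F |   T     F   ← differ
  T F T |   T     T
  T F F |   T     F   ← differ
  F T T |   T     T
  F T F |   F     F
  F F T |   F     F
  F F F |   F     F
Counterexample: S=T, H=T, L=F gives Expr1 = T but Expr2 = F, so the expressions are NOT logically equivalent.

No


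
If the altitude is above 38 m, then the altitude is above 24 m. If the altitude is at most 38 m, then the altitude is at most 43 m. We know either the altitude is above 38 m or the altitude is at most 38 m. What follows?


Constructive dilemma: (P → Q) ∧ (R → S), P ∨ R ⊢ Q ∨ S
Premise 1: the altitude is above 38 m → the altitude is above 24 m
Premise 2: the altitude is at most 38 m → the altitude is at most 43 m
Premise 3: the altitude is above 38 m ∨ the altitude is at most 38 m
Case 1: Assuming the altitude is above 38 m, then by Premise 1, the altitude is above 24 m.
Case 2: Assuming the altitude is at most 38 m, then by Premise 2, the altitude is at most 43 m.
Since one of the altitude is above 38 m or the altitude is at most 38 m must hold, we get the altitude is above 24 m or the altitude is at most 43 m.

The altitude is above 24 m or the altitude is at most 43 m.


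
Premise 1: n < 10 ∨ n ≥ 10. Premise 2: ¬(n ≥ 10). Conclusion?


Disjunctive syllogism: P ∨ Q, ¬P ⊢ Q
Disjunction: n < 10 ∨ n ≥ 10
We know it is not the case that n ≥ 10.
By disjunctive syllogism, the other disjunct must be true.

n < 10


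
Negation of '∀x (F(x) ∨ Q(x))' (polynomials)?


Original: ∀x (F(x) ∨ Q(x))
Rule: ¬∀→∃, ¬∃→∀, negate predicate.
Negation: ∃x (¬F(x) ∧ ¬Q(x))

∃x (¬F(x) ∧ ¬Q(x))


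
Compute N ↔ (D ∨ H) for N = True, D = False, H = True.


N = True, D = False, H = True
Step 1: D ∨ H = False OR True = True
Step 2: N ↔ (True): true when both sides have same truth value.
Result: True ↔ True = True

True


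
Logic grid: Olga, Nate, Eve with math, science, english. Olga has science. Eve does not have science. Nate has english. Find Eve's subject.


From clues:
  Nate → english
  Olga → science
By elimination, Eve gets the remaining.

math


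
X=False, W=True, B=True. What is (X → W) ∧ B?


X = False, W = True, B = True
Expression: (X → W) ∧ B
Step 1: X → W = False → True (false only if X=True, W=False) = True
Step 2: (True) ∧ B = True AND True = True

True


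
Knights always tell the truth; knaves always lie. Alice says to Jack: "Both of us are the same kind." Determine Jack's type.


Alice says: "Both of us are the same kind."
Case 1: Alice is a Knight (truth-teller)
  Statement is true → they ARE the same → Jack is also a Knight
Case 2: Alice is a Knave (liar)
  Statement is false → they are NOT the same → Jack is a Knight
In both cases, Jack is a Knight.

Knight


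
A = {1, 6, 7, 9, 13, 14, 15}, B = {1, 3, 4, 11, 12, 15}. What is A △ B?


A = {1, 6, 7, 9, 13, 14, 15}
B = {1, 3, 4, 11, 12, 15}
Operation: symmetric difference
In A only: [6, 7, 9, 13, 14], in B only: [3, 4, 11, 12]

{3, 4, 6, 7, 9, 11, 12, 13, 14}


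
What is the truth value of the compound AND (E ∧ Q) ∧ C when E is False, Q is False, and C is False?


E = False, Q = False, C = False
Step 1: E ∧ Q = False AND False = False
Step 2: False ∧ C = False AND False = False
AND is true only when ALL operands are true.

False


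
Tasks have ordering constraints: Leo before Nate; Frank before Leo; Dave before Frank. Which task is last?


Constraints: Leo before Nate; Frank before Leo; Dave before Frank
The last task can have nothing scheduled after it, so it must never appear on the left of a 'before'.
Tasks appearing before some other task: Leo, Frank, Dave.
The only task not in that list is Nate → it is last.

Nate


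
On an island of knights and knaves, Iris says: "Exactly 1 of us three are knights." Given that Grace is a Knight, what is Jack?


Iris claims exactly 1 knights among Iris, Grace, Jack.
Given: Grace is a Knight.

Case 1: Iris is a Knight (tells truth)
  Then exactly 1 of the three are knights.
  Counting Iris, Grace: 2 knight(s) so far. Need -1 more → impossible.
Case 2: Iris is a Knave (lies)
  Then the count is NOT 1.
  If Jack = Knave, count = 1 = 1 → claim would be true, contradicts lie.
  If Jack = Knight, count = 2 ≠ 1 → lie confirmed ✓

Jack is a Knight.

Knight


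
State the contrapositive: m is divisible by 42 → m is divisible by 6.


Original: If m is divisible by 42, then m is divisible by 6
Contrapositive: If ¬Q, then ¬P
Negate Q: not (m is divisible by 6)
Negate P: not (m is divisible by 42)

If not (m is divisible by 6), then not (m is divisible by 42).


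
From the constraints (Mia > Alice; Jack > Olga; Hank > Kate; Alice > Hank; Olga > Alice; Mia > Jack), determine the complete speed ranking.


Constraints: Mia > Alice; Jack > Olga; Hank > Kate; Alice > Hank; Olga > Alice; Mia > Jack
Method: at each step, the next-highest is the one remaining person who never appears on the smaller side of a constraint between remaining people.
  Step 1: remaining {Hank, Mia, Olga, Kate, Alice, Jack}; on the smaller side: {Hank, Olga, Kate, Alice, Jack} → Mia is next (Mia > Alice; Mia > Jack).
  Step 2: remaining {Hank, Olga, Kate, Alice, Jack}; on the smaller side: {Hank, Olga, Kate, Alice} → Jack is next (Jack > Olga).
  Step 3: remaining {Hank, Olga, Kate, Alice}; on the smaller side: {Hank, Kate, Alice} → Olga is next (Olga > Alice).
  Step 4: remaining {Hank, Kate, Alice}; on the smaller side: {Hank, Kate} → Alice is next (Alice > Hank).
  Step 5: remaining {Hank, Kate}; on the smaller side: {Kate} → Hank is next (Hank > Kate).
  Step 6: only Kate remains → lowest.
Final ranking (highest to lowest):

Mia > Jack > Olga > Alice > Hank > Kate


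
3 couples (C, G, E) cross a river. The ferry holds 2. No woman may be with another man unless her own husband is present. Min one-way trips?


Label couples C, G, E (H = husband, W = wife).
Counting alone: 6 people, the ferry carries 2 and someone must bring it back, so each round trip nets at most +1 on the far side until the last crossing → at least 9 trips. The jealousy constraint makes 9 impossible; the shortest valid schedule has 11:
1. WC+WG →  (far: WC,WG; near: HC,HG,HE,WE)
2. WC ←       (far: WG; near: HC,HG,HE,WC,WE)
3. WC+WE →  (far: WC,WG,WE; near: HC,HG,HE)
4. WC ←       (far: WG,WE; near: HC,HG,HE,WC)
5. HG+HE →  (far: HG,WG,HE,WE; near: HC,WC)
6. HG+WG ←  (far: HE,WE; near: HC,WC,HG,WG)
7. HC+HG →  (far: HC,HG,HE,WE; near: WC,WG)
8. WE ←       (far: HC,HG,HE; near: WC,WG,WE)
9. WC+WG →  (far: HC,WC,HG,WG,HE; near: WE)
10. HE ←      (far: HC,WC,HG,WG; near: HE,WE)
11. HE+WE → (far: all six; near: empty)
In every state each wife is either with her husband or with no other man.
Minimum trips = 11

11


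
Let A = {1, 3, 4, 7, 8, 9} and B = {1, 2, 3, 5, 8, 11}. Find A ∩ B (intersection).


A = {1, 3, 4, 7, 8, 9}
B = {1, 2, 3, 5, 8, 11}
Operation: intersection
Elements in both: 1, 3, 8

{1, 3, 8}


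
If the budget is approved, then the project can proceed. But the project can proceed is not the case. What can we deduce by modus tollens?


Modus tollens: P → Q, ¬Q ⊢ ¬P
P: the budget is approved
Q: the project can proceed
We have P → Q and Q is false.
By modus tollens, P must be false.

It is not the case that the budget is approved


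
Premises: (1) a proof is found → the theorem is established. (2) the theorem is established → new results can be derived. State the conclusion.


Hypothetical syllogism: P → Q, Q → R ⊢ P → R
Premise 1: a proof is found → the theorem is established
Premise 2: the theorem is established → new results can be derived
Chain the implications: the middle term (the theorem is established) links the two.
Conclusion: If a proof is found, then new results can be derived.

If a proof is found, then new results can be derived.


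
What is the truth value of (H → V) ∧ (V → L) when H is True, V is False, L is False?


H = True, V = False, L = False
Step 1: H → V is false only when H=True and V=False. Result: False
Step 2: V → L is false only when V=True and L=False. Result: True
Step 3: False ∧ True = False

False


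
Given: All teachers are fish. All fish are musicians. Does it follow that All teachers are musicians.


Premise 1: All teachers are fish.
Premise 2: All fish are musicians.
Conclusion: All teachers are musicians.
Barbara syllogism (AAA-1): All A are B, All B are C → All A are C.
Middle term (fish) distributed in premise 2.

Valid


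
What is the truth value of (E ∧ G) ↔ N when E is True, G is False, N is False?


E = True, G = False, N = False
Step 1: E ∧ G = True AND False = False
Step 2: (False) ↔ N: true when both sides have same truth value.
Result: False ↔ False = True

True


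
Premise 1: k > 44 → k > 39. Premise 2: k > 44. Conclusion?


Modus ponens: P → Q, P ⊢ Q
P: k > 44
Q: k > 39
We have P → Q and P is true.
By modus ponens, Q must be true.

k > 39


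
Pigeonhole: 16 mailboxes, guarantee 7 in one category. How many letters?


Pigeonhole: to guarantee k in one of n categories, need (k-1)×n + 1.
k = 7, n = 16
Minimum = (7-1) × 16 + 1 = 6 × 16 + 1

97


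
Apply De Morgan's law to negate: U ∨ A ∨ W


De Morgan's law: ¬(P ∨ Q ∨ R) ≡ ¬P ∧ ¬Q ∧ ¬R
¬(U ∨ A ∨ W) = ¬U ∧ ¬A ∧ ¬W

¬U ∧ ¬A ∧ ¬W


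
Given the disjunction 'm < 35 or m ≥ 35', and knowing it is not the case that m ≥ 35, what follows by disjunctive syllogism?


Disjunctive syllogism: P ∨ Q, ¬P ⊢ Q
Disjunction: m < 35 ∨ m ≥ 35
We know it is not the case that m ≥ 35.
By disjunctive syllogism, the other disjunct must be true.

m < 35


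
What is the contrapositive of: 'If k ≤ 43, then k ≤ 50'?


Original: If k ≤ 43, then k ≤ 50
Contrapositive: If ¬Q, then ¬P
Negate Q: not (k ≤ 50)
Negate P: not (k ≤ 43)

If not (k ≤ 50), then not (k ≤ 43).


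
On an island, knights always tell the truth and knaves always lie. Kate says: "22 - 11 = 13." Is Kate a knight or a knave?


Statement: "22 - 11 = 13."
Actual: 22 - 11 = 11
Claimed: 13
Statement is FALSE → Kate lies → Knave

Knave


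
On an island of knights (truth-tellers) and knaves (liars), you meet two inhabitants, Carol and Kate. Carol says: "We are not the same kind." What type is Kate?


Carol says: "We are not the same kind."
Case 1: Carol is a Knight (truth-teller)
  Statement is true → they ARE different → Kate is a Knave
Case 2: Carol is a Knave (liar)
  Statement is false → they are NOT different → Kate is a Knave
In both cases, Kate is a Knave.

Knave


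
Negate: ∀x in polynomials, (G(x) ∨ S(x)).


Original: ∀x (G(x) ∨ S(x))
Rule: ¬∀→∃, ¬∃→∀, negate predicate.
Negation: ∃x (¬G(x) ∧ ¬S(x))

∃x (¬G(x) ∧ ¬S(x))


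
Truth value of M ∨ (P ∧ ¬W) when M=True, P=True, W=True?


M = True, P = True, W = True
Expression: M ∨ (P ∧ ¬W)
Step 1: ¬W = NOT True = False
Step 2: P ∧ ¬W = True AND False = False
Step 3: M ∨ (False) = True OR False = True

True


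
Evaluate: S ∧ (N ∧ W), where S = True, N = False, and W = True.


S = True, N = False, W = True
Step 1: N ∧ W = False AND True = False
Step 2: S ∧ False = True AND False = False
AND is true only when ALL operands are true.

False


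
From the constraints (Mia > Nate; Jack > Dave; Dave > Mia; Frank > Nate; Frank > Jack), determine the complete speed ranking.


Constraints: Mia > Nate; Jack > Dave; Dave > Mia; Frank > Nate; Frank > Jack
Method: at each step, the next-highest is the one remaining person who never appears on the smaller side of a constraint between remaining people.
  Step 1: remaining {Mia, Frank, Dave, Nate, Jack}; on the smaller side: {Mia, Dave, Nate, Jack} → Frank is next (Frank > Nate; Frank > Jack).
  Step 2: remaining {Mia, Dave, Nate, Jack}; on the smaller side: {Mia, Dave, Nate} → Jack is next (Jack > Dave).
  Step 3: remaining {Mia, Dave, Nate}; on the smaller side: {Mia, Nate} → Dave is next (Dave > Mia).
  Step 4: remaining {Mia, Nate}; on the smaller side: {Nate} → Mia is next (Mia > Nate).
  Step 5: only Nate remains → lowest.
Final ranking (highest to lowest):

Frank > Jack > Dave > Mia > Nate


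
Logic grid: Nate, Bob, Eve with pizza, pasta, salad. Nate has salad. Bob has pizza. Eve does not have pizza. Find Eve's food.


From clues:
  Nate → salad
  Bob → pizza
By elimination, Eve gets the remaining.

pasta


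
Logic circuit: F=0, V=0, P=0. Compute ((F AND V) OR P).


F AND V = 0&0 = 0
0 OR 0 = 0

0


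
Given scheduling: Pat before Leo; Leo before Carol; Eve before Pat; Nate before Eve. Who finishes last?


Constraints: Pat before Leo; Leo before Carol; Eve before Pat; Nate before Eve
The last task can have nothing scheduled after it, so it must never appear on the left of a 'before'.
Tasks appearing before some other task: Pat, Leo, Eve, Nate.
The only task not in that list is Carol → it is last.

Carol


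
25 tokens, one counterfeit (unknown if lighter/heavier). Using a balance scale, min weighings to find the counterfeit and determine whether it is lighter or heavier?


Let n = 25. 50 possibilities (n tokens × lighter/heavier); each weighing has 3 outcomes.
Bound for k weighings: say the first weighing puts j tokens on each pan. If it tips, the 2j weighed tokens remain suspects (each with a known direction) and k-1 weighings give 3^(k-1) outcomes; 3^(k-1) is odd, so 2j ≤ 3^(k-1) - 1. If it balances, the n - 2j unweighed tokens remain with direction unknown: 2(n - 2j) ≤ 3^(k-1) - 1 by the same parity argument. Adding, n ≤ (3^(k-1) - 1) + (3^(k-1) - 1)/2 = (3^k - 3)/2, and the classical three-group strategy achieves this (3 tokens in 2 weighings, 12 in 3, 39 in 4, 120 in 5).
So we need the smallest k with (3^k - 3)/2 ≥ 25.
k = 3: (3^3 - 3)/2 = 12 < 25 ✗
k = 4: (3^4 - 3)/2 = 39 ≥ 25 ✓

4


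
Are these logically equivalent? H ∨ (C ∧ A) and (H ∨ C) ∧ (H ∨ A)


Expression 1: H ∨ (C ∧ A)
Expression 2: (H ∨ C) ∧ (H ∨ A)
Truth table (H C A | Expr1 Expr2):
  T T T |   T     T
  T T F |   T     T
  T F T |   T     T
  T F F |   T     T
  F T T |   T     T
  F T F |   F     F
  F F T |   F     F
  F F F |   F     F
All 8 rows agree, so the expressions are logically equivalent.

Yes


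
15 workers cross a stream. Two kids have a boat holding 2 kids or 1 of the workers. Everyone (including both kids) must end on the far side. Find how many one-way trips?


Per crossing of one of the workers: kids→, one←, one of the workers→, one← = 4 trips
15 × 4 = 60, + 1 final kids→ = 61
Minimum trips = 61

61


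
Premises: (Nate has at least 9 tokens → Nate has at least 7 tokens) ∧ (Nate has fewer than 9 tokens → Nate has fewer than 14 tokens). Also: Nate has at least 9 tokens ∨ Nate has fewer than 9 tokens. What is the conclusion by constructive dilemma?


Constructive dilemma: (P → Q) ∧ (R → S), P ∨ R ⊢ Q ∨ S
Premise 1: Nate has at least 9 tokens → Nate has at least 7 tokens
Premise 2: Nate has fewer than 9 tokens → Nate has fewer than 14 tokens
Premise 3: Nate has at least 9 tokens ∨ Nate has fewer than 9 tokens
Case 1: Assuming Nate has at least 9 tokens, then by Premise 1, Nate has at least 7 tokens.
Case 2: Assuming Nate has fewer than 9 tokens, then by Premise 2, Nate has fewer than 14 tokens.
Since one of Nate has at least 9 tokens or Nate has fewer than 9 tokens must hold, we get Nate has at least 7 tokens or Nate has fewer than 14 tokens.

Nate has at least 7 tokens or Nate has fewer than 14 tokens.


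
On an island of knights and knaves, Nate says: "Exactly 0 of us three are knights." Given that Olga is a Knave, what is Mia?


Nate claims exactly 0 knights among Nate, Olga, Mia.
Given: Olga is a Knave.

Case 1: Nate is a Knight (tells truth)
  Then exactly 0 of the three are knights.
  Counting Nate, Olga: 1 knight(s) so far. Need -1 more → impossible.
Case 2: Nate is a Knave (lies)
  Then the count is NOT 0.
  If Mia = Knave, count = 0 = 0 → claim would be true, contradicts lie.
  If Mia = Knight, count = 1 ≠ 0 → lie confirmed ✓

Mia is a Knight.

Knight


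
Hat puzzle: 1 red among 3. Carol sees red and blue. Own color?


Total red = 1, seen red = 1
Own red = 1 - 1 = 0
Carol's hat is blue.

blue


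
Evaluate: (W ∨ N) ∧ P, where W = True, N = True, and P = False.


W = True, N = True, P = False
Step 1: W ∨ N = True OR True = True
Step 2: True ∧ P = True AND False = False
OR is true when at least one operand is true; AND requires both.

False


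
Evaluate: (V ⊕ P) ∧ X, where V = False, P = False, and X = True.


V = False, P = False, X = True
Step 1: V ⊕ P = False XOR False = False
Step 2: False ∧ X = False AND True = False
XOR true when exactly one of V,P is true; then AND with X.

False


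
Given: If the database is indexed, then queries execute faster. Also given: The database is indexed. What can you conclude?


Modus ponens: P → Q, P ⊢ Q
P: the database is indexed
Q: queries execute faster
We have P → Q and P is true.
By modus ponens, Q must be true.

Queries execute faster


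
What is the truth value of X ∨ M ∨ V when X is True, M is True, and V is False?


X = True, M = True, V = False
Step 1: X ∨ M = True OR True = True
Step 2: True ∨ V = True OR False = True
OR is true when at least one operand is true.

True


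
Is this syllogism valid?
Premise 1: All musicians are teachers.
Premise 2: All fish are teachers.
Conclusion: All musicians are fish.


Premise 1: All musicians are teachers.
Premise 2: All fish are teachers.
Conclusion: All musicians are fish.
Fallacy: undistributed middle. teachers is predicate in both.
Counterexample: musicians and fish could be disjoint subsets of teachers.

Invalid


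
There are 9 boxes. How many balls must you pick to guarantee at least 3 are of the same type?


Pigeonhole: to guarantee k in one of n categories, need (k-1)×n + 1.
k = 3, n = 9
Minimum = (3-1) × 9 + 1 = 2 × 9 + 1

19


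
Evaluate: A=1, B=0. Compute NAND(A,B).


A AND B = 0
NOT(0) = 1

1


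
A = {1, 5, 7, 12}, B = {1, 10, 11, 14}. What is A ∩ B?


A = {1, 5, 7, 12}
B = {1, 10, 11, 14}
Operation: intersection
Elements in both: 1

{1}


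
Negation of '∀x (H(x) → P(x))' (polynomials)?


Original: ∀x (H(x) → P(x))
Rule: ¬∀→∃, ¬∃→∀, negate predicate.
Negation: ∃x (H(x) ∧ ¬P(x))

∃x (H(x) ∧ ¬P(x))


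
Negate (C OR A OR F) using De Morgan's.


De Morgan's law: ¬(P ∨ Q ∨ R) ≡ ¬P ∧ ¬Q ∧ ¬R
¬(C ∨ A ∨ F) = ¬C ∧ ¬A ∧ ¬F

¬C ∧ ¬A ∧ ¬F


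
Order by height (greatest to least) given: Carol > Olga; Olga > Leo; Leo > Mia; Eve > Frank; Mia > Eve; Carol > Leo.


Constraints: Carol > Olga; Olga > Leo; Leo > Mia; Eve > Frank; Mia > Eve; Carol > Leo
Method: at each step, the next-highest is the one remaining person who never appears on the smaller side of a constraint between remaining people.
  Step 1: remaining {Leo, Frank, Olga, Carol, Eve, Mia}; on the smaller side: {Leo, Frank, Olga, Eve, Mia} → Carol is next (Carol > Olga; Carol > Leo).
  Step 2: remaining {Leo, Frank, Olga, Eve, Mia}; on the smaller side: {Leo, Frank, Eve, Mia} → Olga is next (Olga > Leo).
  Step 3: remaining {Leo, Frank, Eve, Mia}; on the smaller side: {Frank, Eve, Mia} → Leo is next (Leo > Mia).
  Step 4: remaining {Frank, Eve, Mia}; on the smaller side: {Frank, Eve} → Mia is next (Mia > Eve).
  Step 5: remaining {Frank, Eve}; on the smaller side: {Frank} → Eve is next (Eve > Frank).
  Step 6: only Frank remains → lowest.
Final ranking (highest to lowest):

Carol > Olga > Leo > Mia > Eve > Frank


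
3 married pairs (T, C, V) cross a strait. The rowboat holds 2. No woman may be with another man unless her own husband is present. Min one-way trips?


Label couples T, C, V (H = husband, W = wife).
Counting alone: 6 people, the rowboat carries 2 and someone must bring it back, so each round trip nets at most +1 on the far side until the last crossing → at least 9 trips. The jealousy constraint makes 9 impossible; the shortest valid schedule has 11:
1. WT+WC →  (far: WT,WC; near: HT,HC,HV,WV)
2. WT ←       (far: WC; near: HT,HC,HV,WT,WV)
3. WT+WV →  (far: WT,WC,WV; near: HT,HC,HV)
4. WT ←       (far: WC,WV; near: HT,HC,HV,WT)
5. HC+HV →  (far: HC,WC,HV,WV; near: HT,WT)
6. HC+WC ←  (far: HV,WV; near: HT,WT,HC,WC)
7. HT+HC →  (far: HT,HC,HV,WV; near: WT,WC)
8. WV ←       (far: HT,HC,HV; near: WT,WC,WV)
9. WT+WC →  (far: HT,WT,HC,WC,HV; near: WV)
10. HV ←      (far: HT,WT,HC,WC; near: HV,WV)
11. HV+WV → (far: all six; near: empty)
In every state each wife is either with her husband or with no other man.
Minimum trips = 11

11


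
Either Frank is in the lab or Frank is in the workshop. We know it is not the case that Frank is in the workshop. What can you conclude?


Disjunctive syllogism: P ∨ Q, ¬P ⊢ Q
Disjunction: Frank is in the lab ∨ Frank is in the workshop
We know it is not the case that Frank is in the workshop.
By disjunctive syllogism, the other disjunct must be true.

Frank is in the lab


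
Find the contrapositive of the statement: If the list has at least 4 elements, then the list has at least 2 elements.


Original: If the list has at least 4 elements, then the list has at least 2 elements
Contrapositive: If ¬Q, then ¬P
Negate Q: not (the list has at least 2 elements)
Negate P: not (the list has at least 4 elements)

If not (the list has at least 2 elements), then not (the list has at least 4 elements).


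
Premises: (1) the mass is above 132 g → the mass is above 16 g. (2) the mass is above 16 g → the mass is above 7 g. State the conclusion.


Hypothetical syllogism: P → Q, Q → R ⊢ P → R
Premise 1: the mass is above 132 g → the mass is above 16 g
Premise 2: the mass is above 16 g → the mass is above 7 g
Chain the implications: the middle term (the mass is above 16 g) links the two.
Conclusion: If the mass is above 132 g, then the mass is above 7 g.

If the mass is above 132 g, then the mass is above 7 g.


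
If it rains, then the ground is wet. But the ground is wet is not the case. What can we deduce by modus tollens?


Modus tollens: P → Q, ¬Q ⊢ ¬P
P: it rains
Q: the ground is wet
We have P → Q and Q is false.
By modus tollens, P must be false.

It is not the case that it rains


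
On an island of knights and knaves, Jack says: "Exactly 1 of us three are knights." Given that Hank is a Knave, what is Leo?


Jack claims exactly 1 knights among Jack, Hank, Leo.
Given: Hank is a Knave.

Case 1: Jack is a Knight (tells truth)
  Then exactly 1 of the three are knights.
  Counting Jack, Hank: 1 knight(s) so far. Need 0 more → Leo = Knave.
Case 2: Jack is a Knave (lies)
  Then the count is NOT 1.
  If Leo = Knight, count = 1 = 1 → claim would be true, contradicts lie.
  If Leo = Knave, count = 0 ≠ 1 → lie confirmed ✓

Leo is a Knave.

Knave


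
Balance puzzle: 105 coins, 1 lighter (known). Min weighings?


Each weighing has 3 outcomes (left heavy / balance / right heavy), so k weighings distinguish at most 3^k cases; splitting into three near-equal groups achieves this.
Need 3^k ≥ 105: 3^4 = 81 < 105 ≤ 3^5 = 243
k = ⌈log₃(105)⌉ = 5

5


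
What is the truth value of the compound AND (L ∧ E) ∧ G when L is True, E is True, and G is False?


L = True, E = True, G = False
Step 1: L ∧ E = True AND True = True
Step 2: True ∧ G = True AND False = False
AND is true only when ALL operands are true.

False


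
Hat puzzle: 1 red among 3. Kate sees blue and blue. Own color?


Total red = 1, seen red = 0
Own red = 1 - 0 = 1
Kate's hat is red.

red


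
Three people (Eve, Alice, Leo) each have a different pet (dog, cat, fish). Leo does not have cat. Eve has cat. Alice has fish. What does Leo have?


From clues:
  Alice → fish
  Eve → cat
By elimination, Leo gets the remaining.

dog


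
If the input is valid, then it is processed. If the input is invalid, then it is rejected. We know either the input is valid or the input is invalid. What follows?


Constructive dilemma: (P → Q) ∧ (R → S), P ∨ R ⊢ Q ∨ S
Premise 1: the input is valid → it is processed
Premise 2: the input is invalid → it is rejected
Premise 3: the input is valid ∨ the input is invalid
Case 1: Assuming the input is valid, then by Premise 1, it is processed.
Case 2: Assuming the input is invalid, then by Premise 2, it is rejected.
Since one of the input is valid or the input is invalid must hold, we get it is processed or it is rejected.

It is processed or it is rejected.


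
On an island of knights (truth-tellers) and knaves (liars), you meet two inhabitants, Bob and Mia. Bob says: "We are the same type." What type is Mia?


Bob says: "We are the same type."
Case 1: Bob is a Knight (truth-teller)
  Statement is true → they ARE the same → Mia is also a Knight
Case 2: Bob is a Knave (liar)
  Statement is false → they are NOT the same → Mia is a Knight
In both cases, Mia is a Knight.

Knight


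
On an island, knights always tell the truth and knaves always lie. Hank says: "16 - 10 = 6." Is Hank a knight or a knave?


Statement: "16 - 10 = 6."
Actual: 16 - 10 = 6
Claimed: 6
Statement is TRUE → Hank tells the truth → Knight

Knight


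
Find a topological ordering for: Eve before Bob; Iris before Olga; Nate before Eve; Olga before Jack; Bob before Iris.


Constraints: Eve before Bob; Iris before Olga; Nate before Eve; Olga before Jack; Bob before Iris
Method: repeatedly schedule the remaining task that has no remaining task required before it.
  Step 1: remaining {Eve, Jack, Olga, Iris, Bob, Nate}; every task except Nate still has a predecessor pending → schedule Nate.
  Step 2: remaining {Eve, Jack, Olga, Iris, Bob}; every task except Eve still has a predecessor pending → schedule Eve.
  Step 3: remaining {Jack, Olga, Iris, Bob}; every task except Bob still has a predecessor pending → schedule Bob.
  Step 4: remaining {Jack, Olga, Iris}; every task except Iris still has a predecessor pending → schedule Iris.
  Step 5: remaining {Jack, Olga}; every task except Olga still has a predecessor pending → schedule Olga.
  Step 6: only Jack remains → schedule Jack.
Resulting order:

Nate → Eve → Bob → Iris → Olga → Jack


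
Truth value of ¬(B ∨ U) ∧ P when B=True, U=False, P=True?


B = True, U = False, P = True
Expression: ¬(B ∨ U) ∧ P
Step 1: B ∨ U = True OR False = True
Step 2: ¬(B ∨ U) = NOT True = False
Step 3: (False) ∧ P = False AND True = False

False


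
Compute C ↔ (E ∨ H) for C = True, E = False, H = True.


C = True, E = False, H = True
Step 1: E ∨ H = False OR True = True
Step 2: C ↔ (True): true when both sides have same truth value.
Result: True ↔ True = True

True


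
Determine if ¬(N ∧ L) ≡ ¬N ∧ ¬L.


Expression 1: ¬(N ∧ L)
Expression 2: ¬N ∧ ¬L
Truth table (N L | Expr1 Expr2):
  T T |   F     F
  T F |   T     F   ← differ
  F T |   T     F   ← differ
  F F |   T     T
Counterexample: N=T, L=F gives Expr1 = T but Expr2 = F, so the expressions are NOT logically equivalent.

No


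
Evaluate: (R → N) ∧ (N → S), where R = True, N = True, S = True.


R = True, N = True, S = True
Step 1: R → N is false only when R=True and N=False. Result: True
Step 2: N → S is false only when N=True and S=False. Result: True
Step 3: True ∧ True = True

True


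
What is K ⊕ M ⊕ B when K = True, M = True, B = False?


K = True, M = True, B = False
Step 1: K ⊕ M = True XOR True = False
Step 2: False ⊕ B = False XOR False = False
XOR is true when an odd number of operands are true.

False


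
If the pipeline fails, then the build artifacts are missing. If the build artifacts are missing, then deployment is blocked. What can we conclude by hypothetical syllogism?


Hypothetical syllogism: P → Q, Q → R ⊢ P → R
Premise 1: the pipeline fails → the build artifacts are missing
Premise 2: the build artifacts are missing → deployment is blocked
Chain the implications: the middle term (the build artifacts are missing) links the two.
Conclusion: If the pipeline fails, then deployment is blocked.

If the pipeline fails, then deployment is blocked.


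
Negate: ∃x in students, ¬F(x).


Original: ∃x ¬F(x)
Rule: ¬∀→∃, ¬∃→∀, negate predicate.
Negation: ∀x F(x)

∀x F(x)


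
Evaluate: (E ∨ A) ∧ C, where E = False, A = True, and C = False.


E = False, A = True, C = False
Step 1: E ∨ A = False OR True = True
Step 2: True ∧ C = True AND False = False
OR is true when at least one operand is true; AND requires both.

False


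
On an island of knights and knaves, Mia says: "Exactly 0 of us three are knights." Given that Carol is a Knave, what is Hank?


Mia claims exactly 0 knights among Mia, Carol, Hank.
Given: Carol is a Knave.

Case 1: Mia is a Knight (tells truth)
  Then exactly 0 of the three are knights.
  Counting Mia, Carol: 1 knight(s) so far. Need -1 more → impossible.
Case 2: Mia is a Knave (lies)
  Then the count is NOT 0.
  If Hank = Knave, count = 0 = 0 → claim would be true, contradicts lie.
  If Hank = Knight, count = 1 ≠ 0 → lie confirmed ✓

Hank is a Knight.

Knight


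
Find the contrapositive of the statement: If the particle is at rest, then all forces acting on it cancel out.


Original: If the particle is at rest, then all forces acting on it cancel out
Contrapositive: If ¬Q, then ¬P
Negate Q: not (all forces acting on it cancel out)
Negate P: not (the particle is at rest)

If not (all forces acting on it cancel out), then not (the particle is at rest).


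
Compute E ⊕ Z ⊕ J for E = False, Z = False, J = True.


E = False, Z = False, J = True
Step 1: E ⊕ Z = False XOR False = False
Step 2: False ⊕ J = False XOR True = True
XOR is true when an odd number of operands are true.

True


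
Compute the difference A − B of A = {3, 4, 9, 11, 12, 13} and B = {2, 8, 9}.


A = {3, 4, 9, 11, 12, 13}
B = {2, 8, 9}
Operation: difference A − B
In A but not B: 3, 4, 11, 12, 13

{3, 4, 11, 12, 13}


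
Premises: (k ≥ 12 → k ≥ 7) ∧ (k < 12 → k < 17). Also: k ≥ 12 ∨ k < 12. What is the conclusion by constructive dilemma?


Constructive dilemma: (P → Q) ∧ (R → S), P ∨ R ⊢ Q ∨ S
Premise 1: k ≥ 12 → k ≥ 7
Premise 2: k < 12 → k < 17
Premise 3: k ≥ 12 ∨ k < 12
Case 1: Assuming k ≥ 12, then by Premise 1, k ≥ 7.
Case 2: Assuming k < 12, then by Premise 2, k < 17.
Since one of k ≥ 12 or k < 12 must hold, we get k ≥ 7 or k < 17.

k ≥ 7 or k < 17.


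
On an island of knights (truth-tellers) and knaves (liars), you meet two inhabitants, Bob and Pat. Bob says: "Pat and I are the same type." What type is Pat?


Bob says: "Pat and I are the same type."
Case 1: Bob is a Knight (truth-teller)
  Statement is true → they ARE the same → Pat is also a Knight
Case 2: Bob is a Knave (liar)
  Statement is false → they are NOT the same → Pat is a Knight
In both cases, Pat is a Knight.

Knight


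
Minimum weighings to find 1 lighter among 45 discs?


Each weighing has 3 outcomes (left heavy / balance / right heavy), so k weighings distinguish at most 3^k cases; splitting into three near-equal groups achieves this.
Need 3^k ≥ 45: 3^3 = 27 < 45 ≤ 3^4 = 81
k = ⌈log₃(45)⌉ = 4

4


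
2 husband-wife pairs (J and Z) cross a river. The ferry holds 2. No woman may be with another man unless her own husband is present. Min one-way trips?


Label couples J and Z.
1. WJ+WZ → (far: WJ,WZ; near: HJ,HZ)
2. WJ ←   (far: WZ; near: HJ,HZ,WJ)
3. HJ+HZ → (far: HJ,HZ,WZ; near: WJ)
4. HJ ←   (far: HZ,WZ; near: HJ,WJ)  — HJ returns, since WJ is alone on near bank
5. HJ+WJ → (far: all four; near: empty)
Every state respects the constraint.
Minimum trips = 5

5


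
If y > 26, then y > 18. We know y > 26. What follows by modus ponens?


Modus ponens: P → Q, P ⊢ Q
P: y > 26
Q: y > 18
We have P → Q and P is true.
By modus ponens, Q must be true.

y > 18


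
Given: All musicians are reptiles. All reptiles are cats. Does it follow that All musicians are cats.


Premise 1: All musicians are reptiles.
Premise 2: All reptiles are cats.
Conclusion: All musicians are cats.
Barbara syllogism (AAA-1): All A are B, All B are C → All A are C.
Middle term (reptiles) distributed in premise 2.

Valid


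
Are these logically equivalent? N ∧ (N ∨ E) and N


Expression 1: N ∧ (N ∨ E)
Expression 2: N
Truth table (N E | Expr1 Expr2):
  T T |   T     T
  T F |   T     T
  F T |   F     F
  F F |   F     F
All 4 rows agree, so the expressions are logically equivalent.

Yes


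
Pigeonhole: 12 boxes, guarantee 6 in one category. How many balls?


Pigeonhole: to guarantee k in one of n categories, need (k-1)×n + 1.
k = 6, n = 12
Minimum = (6-1) × 12 + 1 = 5 × 12 + 1

61


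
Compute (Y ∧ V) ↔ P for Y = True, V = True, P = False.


Y = True, V = True, P = False
Step 1: Y ∧ V = True AND True = True
Step 2: (True) ↔ P: true when both sides have same truth value.
Result: True ↔ False = False

False


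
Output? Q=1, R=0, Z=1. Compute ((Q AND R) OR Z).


Q AND R = 1&0 = 0
0 OR 1 = 1

1


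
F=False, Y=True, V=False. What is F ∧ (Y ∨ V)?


F = False, Y = True, V = False
Expression: F ∧ (Y ∨ V)
Step 1: Y ∨ V = True OR False = True
Step 2: F ∧ (True) = False AND True = False

False


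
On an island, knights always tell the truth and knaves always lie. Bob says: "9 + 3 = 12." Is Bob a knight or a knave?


Statement: "9 + 3 = 12."
Actual: 9 + 3 = 12
Claimed: 12
Statement is TRUE → Bob tells the truth → Knight

Knight


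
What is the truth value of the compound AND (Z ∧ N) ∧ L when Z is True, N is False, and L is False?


Z = True, N = False, L = False
Step 1: Z ∧ N = True AND False = False
Step 2: False ∧ L = False AND False = False
AND is true only when ALL operands are true.

False


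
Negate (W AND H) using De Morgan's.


De Morgan's law: ¬(P ∧ Q) ≡ ¬P ∨ ¬Q
¬(W ∧ H) = ¬W ∨ ¬H

¬W ∨ ¬H


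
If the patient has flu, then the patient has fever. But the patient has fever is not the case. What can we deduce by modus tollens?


Modus tollens: P → Q, ¬Q ⊢ ¬P
P: the patient has flu
Q: the patient has fever
We have P → Q and Q is false.
By modus tollens, P must be false.

It is not the case that the patient has flu


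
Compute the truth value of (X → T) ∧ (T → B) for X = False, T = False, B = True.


X = False, T = False, B = True
Step 1: X → T is false only when X=True and T=False. Result: True
Step 2: T → B is false only when T=True and B=False. Result: True
Step 3: True ∧ True = True

True


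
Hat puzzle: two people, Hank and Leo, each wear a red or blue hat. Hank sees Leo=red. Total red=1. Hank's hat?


Total red = 1, Leo = red
Red accounted for: 1
Remaining for Hank: 0
Hank's hat is blue.

blue


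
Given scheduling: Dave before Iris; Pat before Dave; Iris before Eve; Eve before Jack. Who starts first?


Constraints: Dave before Iris; Pat before Dave; Iris before Eve; Eve before Jack
The first task can have nothing scheduled before it, so it must never appear on the right of a 'before'.
Tasks appearing after some 'before': Iris, Dave, Eve, Jack.
The only task not in that list is Pat → it is first.

Pat


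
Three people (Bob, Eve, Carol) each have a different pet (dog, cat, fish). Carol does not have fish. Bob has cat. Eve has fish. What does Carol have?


From clues:
  Bob → cat
  Eve → fish
By elimination, Carol gets the remaining.

dog
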